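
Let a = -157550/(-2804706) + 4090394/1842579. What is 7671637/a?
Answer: 2202566353870964391/653480606423 ≈ 3.3705e+6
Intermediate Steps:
a = 653480606423/287105132043 (a = -157550*(-1/2804706) + 4090394*(1/1842579) = 78775/1402353 + 4090394/1842579 = 653480606423/287105132043 ≈ 2.2761)
7671637/a = 7671637/(653480606423/287105132043) = 7671637*(287105132043/653480606423) = 2202566353870964391/653480606423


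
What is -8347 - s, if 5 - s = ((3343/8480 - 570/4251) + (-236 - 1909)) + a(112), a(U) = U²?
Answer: 24600205351/12016160 ≈ 2047.3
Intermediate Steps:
s = -124899092871/12016160 (s = 5 - (((3343/8480 - 570/4251) + (-236 - 1909)) + 112²) = 5 - (((3343*(1/8480) - 570*1/4251) - 2145) + 12544) = 5 - (((3343/8480 - 190/1417) - 2145) + 12544) = 5 - ((3125831/12016160 - 2145) + 12544) = 5 - (-25771537369/12016160 + 12544) = 5 - 1*124959173671/12016160 = 5 - 124959173671/12016160 = -124899092871/12016160 ≈ -10394.)
-8347 - s = -8347 - 1*(-124899092871/12016160) = -8347 + 124899092871/12016160 = 24600205351/12016160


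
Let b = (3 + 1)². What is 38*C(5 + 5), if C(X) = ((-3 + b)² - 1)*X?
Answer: 63840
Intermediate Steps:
b = 16 (b = 4² = 16)
C(X) = 168*X (C(X) = ((-3 + 16)² - 1)*X = (13² - 1)*X = (169 - 1)*X = 168*X)
38*C(5 + 5) = 38*(168*(5 + 5)) = 38*(168*10) = 38*1680 = 63840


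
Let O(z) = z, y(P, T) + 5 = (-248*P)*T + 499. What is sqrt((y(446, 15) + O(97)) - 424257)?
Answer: I*sqrt(2082786) ≈ 1443.2*I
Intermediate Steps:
y(P, T) = 494 - 248*P*T (y(P, T) = -5 + ((-248*P)*T + 499) = -5 + (-248*P*T + 499) = -5 + (499 - 248*P*T) = 494 - 248*P*T)
sqrt((y(446, 15) + O(97)) - 424257) = sqrt(((494 - 248*446*15) + 97) - 424257) = sqrt(((494 - 1659120) + 97) - 424257) = sqrt((-1658626 + 97) - 424257) = sqrt(-1658529 - 424257) = sqrt(-2082786) = I*sqrt(2082786)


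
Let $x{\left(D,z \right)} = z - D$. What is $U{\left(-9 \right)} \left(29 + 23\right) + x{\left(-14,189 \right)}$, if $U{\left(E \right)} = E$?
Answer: $-265$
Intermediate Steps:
$U{\left(-9 \right)} \left(29 + 23\right) + x{\left(-14,189 \right)} = - 9 \left(29 + 23\right) + \left(189 - -14\right) = \left(-9\right) 52 + \left(189 + 14\right) = -468 + 203 = -265$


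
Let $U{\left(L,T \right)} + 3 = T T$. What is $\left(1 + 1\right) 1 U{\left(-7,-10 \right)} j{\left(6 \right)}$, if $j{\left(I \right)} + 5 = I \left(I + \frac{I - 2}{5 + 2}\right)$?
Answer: $\frac{46754}{7} \approx 6679.1$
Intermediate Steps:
$U{\left(L,T \right)} = -3 + T^{2}$ ($U{\left(L,T \right)} = -3 + T T = -3 + T^{2}$)
$j{\left(I \right)} = -5 + I \left(- \frac{2}{7} + \frac{8 I}{7}\right)$ ($j{\left(I \right)} = -5 + I \left(I + \frac{I - 2}{5 + 2}\right) = -5 + I \left(I + \frac{-2 + I}{7}\right) = -5 + I \left(I + \left(-2 + I\right) \frac{1}{7}\right) = -5 + I \left(I + \left(- \frac{2}{7} + \frac{I}{7}\right)\right) = -5 + I \left(- \frac{2}{7} + \frac{8 I}{7}\right)$)
$\left(1 + 1\right) 1 U{\left(-7,-10 \right)} j{\left(6 \right)} = \left(1 + 1\right) 1 \left(-3 + \left(-10\right)^{2}\right) \left(-5 - \frac{12}{7} + \frac{8 \cdot 6^{2}}{7}\right) = 2 \cdot 1 \left(-3 + 100\right) \left(-5 - \frac{12}{7} + \frac{8}{7} \cdot 36\right) = 2 \cdot 97 \left(-5 - \frac{12}{7} + \frac{288}{7}\right) = 194 \cdot \frac{241}{7} = \frac{46754}{7}$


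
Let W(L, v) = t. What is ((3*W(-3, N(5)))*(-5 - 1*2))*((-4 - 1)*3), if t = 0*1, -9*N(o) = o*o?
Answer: 0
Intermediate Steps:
N(o) = -o²/9 (N(o) = -o*o/9 = -o²/9)
t = 0
W(L, v) = 0
((3*W(-3, N(5)))*(-5 - 1*2))*((-4 - 1)*3) = ((3*0)*(-5 - 1*2))*((-4 - 1)*3) = (0*(-5 - 2))*(-5*3) = (0*(-7))*(-15) = 0*(-15) = 0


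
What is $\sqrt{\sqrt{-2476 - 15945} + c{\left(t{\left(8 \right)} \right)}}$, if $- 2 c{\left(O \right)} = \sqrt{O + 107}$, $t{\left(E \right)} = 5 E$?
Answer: $\frac{\sqrt{- 14 \sqrt{3} + 52 i \sqrt{109}}}{2} \approx 8.056 + 8.4238 i$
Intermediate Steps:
$c{\left(O \right)} = - \frac{\sqrt{107 + O}}{2}$ ($c{\left(O \right)} = - \frac{\sqrt{O + 107}}{2} = - \frac{\sqrt{107 + O}}{2}$)
$\sqrt{\sqrt{-2476 - 15945} + c{\left(t{\left(8 \right)} \right)}} = \sqrt{\sqrt{-2476 - 15945} - \frac{\sqrt{107 + 5 \cdot 8}}{2}} = \sqrt{\sqrt{-18421} - \frac{\sqrt{107 + 40}}{2}} = \sqrt{13 i \sqrt{109} - \frac{\sqrt{147}}{2}} = \sqrt{13 i \sqrt{109} - \frac{7 \sqrt{3}}{2}} = \sqrt{- \frac{7 \sqrt{3}}{2} + 13 i \sqrt{109}}$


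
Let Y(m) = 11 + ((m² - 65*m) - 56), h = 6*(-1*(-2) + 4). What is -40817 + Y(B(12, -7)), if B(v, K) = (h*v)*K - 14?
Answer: 9386052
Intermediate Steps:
h = 36 (h = 6*(2 + 4) = 6*6 = 36)
B(v, K) = -14 + 36*K*v (B(v, K) = (36*v)*K - 14 = 36*K*v - 14 = -14 + 36*K*v)
Y(m) = -45 + m² - 65*m (Y(m) = 11 + (-56 + m² - 65*m) = -45 + m² - 65*m)
-40817 + Y(B(12, -7)) = -40817 + (-45 + (-14 + 36*(-7)*12)² - 65*(-14 + 36*(-7)*12)) = -40817 + (-45 + (-14 - 3024)² - 65*(-14 - 3024)) = -40817 + (-45 + (-3038)² - 65*(-3038)) = -40817 + (-45 + 9229444 + 197470) = -40817 + 9426869 = 9386052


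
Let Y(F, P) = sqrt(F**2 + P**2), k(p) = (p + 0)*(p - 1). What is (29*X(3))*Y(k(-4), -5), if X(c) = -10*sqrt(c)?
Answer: -1450*sqrt(51) ≈ -10355.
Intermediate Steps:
k(p) = p*(-1 + p)
(29*X(3))*Y(k(-4), -5) = (29*(-10*sqrt(3)))*sqrt((-4*(-1 - 4))**2 + (-5)**2) = (-290*sqrt(3))*sqrt((-4*(-5))**2 + 25) = (-290*sqrt(3))*sqrt(20**2 + 25) = (-290*sqrt(3))*sqrt(400 + 25) = (-290*sqrt(3))*sqrt(425) = (-290*sqrt(3))*(5*sqrt(17)) = -1450*sqrt(51)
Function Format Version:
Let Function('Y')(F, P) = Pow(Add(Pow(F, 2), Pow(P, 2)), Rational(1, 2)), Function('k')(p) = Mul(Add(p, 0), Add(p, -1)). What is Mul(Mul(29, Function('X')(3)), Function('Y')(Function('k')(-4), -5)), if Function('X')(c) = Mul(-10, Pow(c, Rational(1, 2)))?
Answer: Mul(-1450, Pow(51, Rational(1, 2))) ≈ -10355.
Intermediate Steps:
Function('k')(p) = Mul(p, Add(-1, p))
Mul(Mul(29, Function('X')(3)), Function('Y')(Function('k')(-4), -5)) = Mul(Mul(29, Mul(-10, Pow(3, Rational(1, 2)))), Pow(Add(Pow(Mul(-4, Add(-1, -4)), 2), Pow(-5, 2)), Rational(1, 2))) = Mul(Mul(-290, Pow(3, Rational(1, 2))), Pow(Add(Pow(Mul(-4, -5), 2), 25), Rational(1, 2))) = Mul(Mul(-290, Pow(3, Rational(1, 2))), Pow(Add(Pow(20, 2), 25), Rational(1, 2))) = Mul(Mul(-290, Pow(3, Rational(1, 2))), Pow(Add(400, 25), Rational(1, 2))) = Mul(Mul(-290, Pow(3, Rational(1, 2))), Pow(425, Rational(1, 2))) = Mul(Mul(-290, Pow(3, Rational(1, 2))), Mul(5, Pow(17, Rational(1, 2)))) = Mul(-1450, Pow(51, Rational(1, 2)))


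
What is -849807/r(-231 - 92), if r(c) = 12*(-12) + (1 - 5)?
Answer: 849807/148 ≈ 5741.9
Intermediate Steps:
r(c) = -148 (r(c) = -144 - 4 = -148)
-849807/r(-231 - 92) = -849807/(-148) = -849807*(-1/148) = 849807/148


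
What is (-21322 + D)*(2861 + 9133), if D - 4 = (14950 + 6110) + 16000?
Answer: 188809548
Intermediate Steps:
D = 37064 (D = 4 + ((14950 + 6110) + 16000) = 4 + (21060 + 16000) = 4 + 37060 = 37064)
(-21322 + D)*(2861 + 9133) = (-21322 + 37064)*(2861 + 9133) = 15742*11994 = 188809548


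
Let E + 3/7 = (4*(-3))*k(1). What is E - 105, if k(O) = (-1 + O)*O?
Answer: -738/7 ≈ -105.43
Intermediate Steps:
k(O) = O*(-1 + O)
E = -3/7 (E = -3/7 + (4*(-3))*(1*(-1 + 1)) = -3/7 - 12*0 = -3/7 + 0 = -3/7 ≈ -0.42857)
E - 105 = -3/7 - 105 = -738/7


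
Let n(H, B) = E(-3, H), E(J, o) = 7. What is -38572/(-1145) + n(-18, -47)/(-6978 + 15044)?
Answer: 311129767/9235570 ≈ 33.688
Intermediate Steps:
n(H, B) = 7
-38572/(-1145) + n(-18, -47)/(-6978 + 15044) = -38572/(-1145) + 7/(-6978 + 15044) = -38572*(-1/1145) + 7/8066 = 38572/1145 + 7*(1/8066) = 38572/1145 + 7/8066 = 311129767/9235570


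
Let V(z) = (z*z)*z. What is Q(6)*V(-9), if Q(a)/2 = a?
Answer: -8748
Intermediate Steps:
Q(a) = 2*a
V(z) = z³ (V(z) = z²*z = z³)
Q(6)*V(-9) = (2*6)*(-9)³ = 12*(-729) = -8748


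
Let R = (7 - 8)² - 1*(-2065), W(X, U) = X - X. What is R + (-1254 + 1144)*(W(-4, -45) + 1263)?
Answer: -136864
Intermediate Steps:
W(X, U) = 0
R = 2066 (R = (-1)² + 2065 = 1 + 2065 = 2066)
R + (-1254 + 1144)*(W(-4, -45) + 1263) = 2066 + (-1254 + 1144)*(0 + 1263) = 2066 - 110*1263 = 2066 - 138930 = -136864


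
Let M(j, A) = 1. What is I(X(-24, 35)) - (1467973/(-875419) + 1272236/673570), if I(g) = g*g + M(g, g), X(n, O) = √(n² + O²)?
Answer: 531217555726193/294827987915 ≈ 1801.8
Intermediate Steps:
X(n, O) = √(O² + n²)
I(g) = 1 + g² (I(g) = g*g + 1 = g² + 1 = 1 + g²)
I(X(-24, 35)) - (1467973/(-875419) + 1272236/673570) = (1 + (√(35² + (-24)²))²) - (1467973/(-875419) + 1272236/673570) = (1 + (√(1225 + 576))²) - (1467973*(-1/875419) + 1272236*(1/673570)) = (1 + (√1801)²) - (-1467973/875419 + 636118/336785) = (1 + 1801) - 1*62478496637/294827987915 = 1802 - 62478496637/294827987915 = 531217555726193/294827987915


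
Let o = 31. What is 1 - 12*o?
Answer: -371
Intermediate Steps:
1 - 12*o = 1 - 12*31 = 1 - 372 = -371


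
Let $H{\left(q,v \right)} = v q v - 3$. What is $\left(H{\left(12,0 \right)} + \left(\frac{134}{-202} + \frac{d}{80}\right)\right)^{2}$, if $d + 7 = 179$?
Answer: $\frac{9345249}{4080400} \approx 2.2903$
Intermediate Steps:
$d = 172$ ($d = -7 + 179 = 172$)
$H{\left(q,v \right)} = -3 + q v^{2}$ ($H{\left(q,v \right)} = q v v - 3 = q v^{2} - 3 = -3 + q v^{2}$)
$\left(H{\left(12,0 \right)} + \left(\frac{134}{-202} + \frac{d}{80}\right)\right)^{2} = \left(\left(-3 + 12 \cdot 0^{2}\right) + \left(\frac{134}{-202} + \frac{172}{80}\right)\right)^{2} = \left(\left(-3 + 12 \cdot 0\right) + \left(134 \left(- \frac{1}{202}\right) + 172 \cdot \frac{1}{80}\right)\right)^{2} = \left(\left(-3 + 0\right) + \left(- \frac{67}{101} + \frac{43}{20}\right)\right)^{2} = \left(-3 + \frac{3003}{2020}\right)^{2} = \left(- \frac{3057}{2020}\right)^{2} = \frac{9345249}{4080400}$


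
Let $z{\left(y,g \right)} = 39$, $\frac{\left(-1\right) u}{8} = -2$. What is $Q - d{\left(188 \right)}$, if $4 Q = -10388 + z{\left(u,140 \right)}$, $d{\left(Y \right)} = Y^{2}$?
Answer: $- \frac{151725}{4} \approx -37931.0$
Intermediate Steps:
$u = 16$ ($u = \left(-8\right) \left(-2\right) = 16$)
$Q = - \frac{10349}{4}$ ($Q = \frac{-10388 + 39}{4} = \frac{1}{4} \left(-10349\right) = - \frac{10349}{4} \approx -2587.3$)
$Q - d{\left(188 \right)} = - \frac{10349}{4} - 188^{2} = - \frac{10349}{4} - 35344 = - \frac{151725}{4}$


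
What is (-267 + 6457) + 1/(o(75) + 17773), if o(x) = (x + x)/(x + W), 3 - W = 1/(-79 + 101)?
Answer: 37739186153/6096799 ≈ 6190.0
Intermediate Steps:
W = 65/22 (W = 3 - 1/(-79 + 101) = 3 - 1/22 = 65/22 ≈ 2.9545)
o(x) = 2*x/(65/22 + x) (o(x) = (x + x)/(x + 65/22) = (2*x)/(65/22 + x) = 2*x/(65/22 + x))
(-267 + 6457) + 1/(o(75) + 17773) = (-267 + 6457) + 1/(44*75/(65 + 22*75) + 17773) = 6190 + 1/(44*75/(65 + 1650) + 17773) = 6190 + 1/(44*75/1715 + 17773) = 6190 + 1/(44*75*(1/1715) + 17773) = 6190 + 1/(660/343 + 17773) = 6190 + 1/(6096799/343) = 6190 + 343/6096799 = 37739186153/6096799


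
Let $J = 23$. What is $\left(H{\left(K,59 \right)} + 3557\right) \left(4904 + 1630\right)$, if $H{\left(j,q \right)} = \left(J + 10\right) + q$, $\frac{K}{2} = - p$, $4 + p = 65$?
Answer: $23842566$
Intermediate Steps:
$p = 61$ ($p = -4 + 65 = 61$)
$K = -122$ ($K = 2 \left(\left(-1\right) 61\right) = 2 \left(-61\right) = -122$)
$H{\left(j,q \right)} = 33 + q$ ($H{\left(j,q \right)} = \left(23 + 10\right) + q = 33 + q$)
$\left(H{\left(K,59 \right)} + 3557\right) \left(4904 + 1630\right) = \left(\left(33 + 59\right) + 3557\right) \left(4904 + 1630\right) = \left(92 + 3557\right) 6534 = 3649 \cdot 6534 = 23842566$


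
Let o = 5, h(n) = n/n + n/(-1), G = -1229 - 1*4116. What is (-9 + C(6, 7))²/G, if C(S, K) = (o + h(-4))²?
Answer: -8281/5345 ≈ -1.5493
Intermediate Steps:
G = -5345 (G = -1229 - 4116 = -5345)
h(n) = 1 - n (h(n) = 1 + n*(-1) = 1 - n)
C(S, K) = 100 (C(S, K) = (5 + (1 - 1*(-4)))² = (5 + (1 + 4))² = (5 + 5)² = 10² = 100)
(-9 + C(6, 7))²/G = (-9 + 100)²/(-5345) = 91²*(-1/5345) = 8281*(-1/5345) = -8281/5345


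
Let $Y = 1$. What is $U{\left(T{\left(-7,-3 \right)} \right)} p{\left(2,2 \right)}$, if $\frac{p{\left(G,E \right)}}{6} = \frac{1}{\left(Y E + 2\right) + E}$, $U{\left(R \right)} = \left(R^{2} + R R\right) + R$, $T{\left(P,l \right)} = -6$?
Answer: $66$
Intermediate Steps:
$U{\left(R \right)} = R + 2 R^{2}$ ($U{\left(R \right)} = \left(R^{2} + R^{2}\right) + R = 2 R^{2} + R = R + 2 R^{2}$)
$p{\left(G,E \right)} = \frac{6}{2 + 2 E}$ ($p{\left(G,E \right)} = \frac{6}{\left(1 E + 2\right) + E} = \frac{6}{\left(E + 2\right) + E} = \frac{6}{\left(2 + E\right) + E} = \frac{6}{2 + 2 E}$)
$U{\left(T{\left(-7,-3 \right)} \right)} p{\left(2,2 \right)} = - 6 \left(1 + 2 \left(-6\right)\right) \frac{3}{1 + 2} = - 6 \left(1 - 12\right) \frac{3}{3} = \left(-6\right) \left(-11\right) 3 \cdot \frac{1}{3} = 66 \cdot 1 = 66$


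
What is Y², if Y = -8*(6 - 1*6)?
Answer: 0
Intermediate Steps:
Y = 0 (Y = -8*(6 - 6) = -8*0 = 0)
Y² = 0² = 0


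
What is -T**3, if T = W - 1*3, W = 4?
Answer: -1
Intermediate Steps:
T = 1 (T = 4 - 1*3 = 4 - 3 = 1)
-T**3 = -1*1**3 = -1*1 = -1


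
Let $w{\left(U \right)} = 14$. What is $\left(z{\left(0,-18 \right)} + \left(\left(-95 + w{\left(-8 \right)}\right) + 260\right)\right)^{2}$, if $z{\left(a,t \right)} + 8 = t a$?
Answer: $29241$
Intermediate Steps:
$z{\left(a,t \right)} = -8 + a t$ ($z{\left(a,t \right)} = -8 + t a = -8 + a t$)
$\left(z{\left(0,-18 \right)} + \left(\left(-95 + w{\left(-8 \right)}\right) + 260\right)\right)^{2} = \left(\left(-8 + 0 \left(-18\right)\right) + \left(\left(-95 + 14\right) + 260\right)\right)^{2} = \left(\left(-8 + 0\right) + \left(-81 + 260\right)\right)^{2} = \left(-8 + 179\right)^{2} = 171^{2} = 29241$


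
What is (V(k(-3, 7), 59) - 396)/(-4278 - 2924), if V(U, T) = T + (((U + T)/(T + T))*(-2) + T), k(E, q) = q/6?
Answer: 98773/2549508 ≈ 0.038742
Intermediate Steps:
k(E, q) = q/6 (k(E, q) = q*(⅙) = q/6)
V(U, T) = 2*T - (T + U)/T (V(U, T) = T + (((T + U)/((2*T)))*(-2) + T) = T + (((T + U)*(1/(2*T)))*(-2) + T) = T + (((T + U)/(2*T))*(-2) + T) = T + (-(T + U)/T + T) = T + (T - (T + U)/T) = 2*T - (T + U)/T)
(V(k(-3, 7), 59) - 396)/(-4278 - 2924) = ((-1 + 2*59 - 1*(⅙)*7/59) - 396)/(-4278 - 2924) = ((-1 + 118 - 1*7/6*1/59) - 396)/(-7202) = ((-1 + 118 - 7/354) - 396)*(-1/7202) = (41411/354 - 396)*(-1/7202) = -98773/354*(-1/7202) = 98773/2549508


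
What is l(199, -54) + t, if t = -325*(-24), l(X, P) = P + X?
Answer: 7945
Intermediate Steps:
t = 7800
l(199, -54) + t = (-54 + 199) + 7800 = 145 + 7800 = 7945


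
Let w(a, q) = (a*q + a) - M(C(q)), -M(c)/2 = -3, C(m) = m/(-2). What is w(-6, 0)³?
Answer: -1728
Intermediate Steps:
C(m) = -m/2 (C(m) = m*(-½) = -m/2)
M(c) = 6 (M(c) = -2*(-3) = 6)
w(a, q) = -6 + a + a*q (w(a, q) = (a*q + a) - 1*6 = (a + a*q) - 6 = -6 + a + a*q)
w(-6, 0)³ = (-6 - 6 - 6*0)³ = (-6 - 6 + 0)³ = (-12)³ = -1728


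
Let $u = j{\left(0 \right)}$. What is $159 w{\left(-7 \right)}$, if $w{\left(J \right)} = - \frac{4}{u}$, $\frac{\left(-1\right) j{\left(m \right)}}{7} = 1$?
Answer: $\frac{636}{7} \approx 90.857$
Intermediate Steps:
$j{\left(m \right)} = -7$ ($j{\left(m \right)} = \left(-7\right) 1 = -7$)
$u = -7$
$w{\left(J \right)} = \frac{4}{7}$ ($w{\left(J \right)} = - \frac{4}{-7} = \left(-4\right) \left(- \frac{1}{7}\right) = \frac{4}{7}$)
$159 w{\left(-7 \right)} = 159 \cdot \frac{4}{7} = \frac{636}{7}$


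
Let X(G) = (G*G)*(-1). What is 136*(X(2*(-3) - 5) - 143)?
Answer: -35904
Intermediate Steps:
X(G) = -G² (X(G) = G²*(-1) = -G²)
136*(X(2*(-3) - 5) - 143) = 136*(-(2*(-3) - 5)² - 143) = 136*(-(-6 - 5)² - 143) = 136*(-1*(-11)² - 143) = 136*(-1*121 - 143) = 136*(-121 - 143) = 136*(-264) = -35904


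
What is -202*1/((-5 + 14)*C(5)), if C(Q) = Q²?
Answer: -202/225 ≈ -0.89778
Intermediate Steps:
-202*1/((-5 + 14)*C(5)) = -202*1/(25*(-5 + 14)) = -202/(9*25) = -202/225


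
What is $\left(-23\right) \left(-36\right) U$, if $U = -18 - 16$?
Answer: $-28152$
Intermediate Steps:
$U = -34$
$\left(-23\right) \left(-36\right) U = \left(-23\right) \left(-36\right) \left(-34\right) = 828 \left(-34\right) = -28152$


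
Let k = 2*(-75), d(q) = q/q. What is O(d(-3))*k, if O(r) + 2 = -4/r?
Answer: 900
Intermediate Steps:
d(q) = 1
O(r) = -2 - 4/r
k = -150
O(d(-3))*k = (-2 - 4/1)*(-150) = (-2 - 4*1)*(-150) = (-2 - 4)*(-150) = -6*(-150) = 900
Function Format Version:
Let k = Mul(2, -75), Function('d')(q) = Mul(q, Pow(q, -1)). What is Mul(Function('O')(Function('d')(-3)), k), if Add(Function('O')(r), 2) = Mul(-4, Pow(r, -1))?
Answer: 900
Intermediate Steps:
Function('d')(q) = 1
Function('O')(r) = Add(-2, Mul(-4, Pow(r, -1)))
k = -150
Mul(Function('O')(Function('d')(-3)), k) = Mul(Add(-2, Mul(-4, Pow(1, -1))), -150) = Mul(Add(-2, Mul(-4, 1)), -150) = Mul(Add(-2, -4), -150) = Mul(-6, -150) = 900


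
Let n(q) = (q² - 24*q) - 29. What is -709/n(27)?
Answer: -709/52 ≈ -13.635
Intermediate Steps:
n(q) = -29 + q² - 24*q
-709/n(27) = -709/(-29 + 27² - 24*27) = -709/(-29 + 729 - 648) = -709/52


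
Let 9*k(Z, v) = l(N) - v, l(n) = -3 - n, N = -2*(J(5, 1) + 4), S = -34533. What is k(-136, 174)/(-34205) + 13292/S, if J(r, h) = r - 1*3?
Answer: -90803951/236240253 ≈ -0.38437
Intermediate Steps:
J(r, h) = -3 + r (J(r, h) = r - 3 = -3 + r)
N = -12 (N = -2*((-3 + 5) + 4) = -2*(2 + 4) = -2*6 = -12)
k(Z, v) = 1 - v/9 (k(Z, v) = ((-3 - 1*(-12)) - v)/9 = ((-3 + 12) - v)/9 = (9 - v)/9 = 1 - v/9)
k(-136, 174)/(-34205) + 13292/S = (1 - 1/9*174)/(-34205) + 13292/(-34533) = (1 - 58/3)*(-1/34205) + 13292*(-1/34533) = -55/3*(-1/34205) - 13292/34533 = 11/20523 - 13292/34533 = -90803951/236240253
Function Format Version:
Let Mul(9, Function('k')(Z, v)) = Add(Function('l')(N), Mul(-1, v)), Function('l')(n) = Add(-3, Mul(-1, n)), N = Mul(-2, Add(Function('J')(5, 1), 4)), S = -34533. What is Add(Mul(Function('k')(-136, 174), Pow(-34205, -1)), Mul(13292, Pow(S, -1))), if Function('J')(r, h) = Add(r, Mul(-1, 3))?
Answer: Rational(-90803951, 236240253) ≈ -0.38437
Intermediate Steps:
Function('J')(r, h) = Add(-3, r) (Function('J')(r, h) = Add(r, -3) = Add(-3, r))
N = -12 (N = Mul(-2, Add(Add(-3, 5), 4)) = Mul(-2, Add(2, 4)) = Mul(-2, 6) = -12)
Function('k')(Z, v) = Add(1, Mul(Rational(-1, 9), v)) (Function('k')(Z, v) = Mul(Rational(1, 9), Add(Add(-3, Mul(-1, -12)), Mul(-1, v))) = Mul(Rational(1, 9), Add(Add(-3, 12), Mul(-1, v))) = Mul(Rational(1, 9), Add(9, Mul(-1, v))) = Add(1, Mul(Rational(-1, 9), v)))
Add(Mul(Function('k')(-136, 174), Pow(-34205, -1)), Mul(13292, Pow(S, -1))) = Add(Mul(Add(1, Mul(Rational(-1, 9), 174)), Pow(-34205, -1)), Mul(13292, Pow(-34533, -1))) = Add(Mul(Add(1, Rational(-58, 3)), Rational(-1, 34205)), Mul(13292, Rational(-1, 34533))) = Add(Mul(Rational(-55, 3), Rational(-1, 34205)), Rational(-13292, 34533)) = Add(Rational(11, 20523), Rational(-13292, 34533)) = Rational(-90803951, 236240253)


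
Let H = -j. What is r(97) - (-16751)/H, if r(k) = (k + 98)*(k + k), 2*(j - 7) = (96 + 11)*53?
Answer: 215030048/5685 ≈ 37824.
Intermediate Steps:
j = 5685/2 (j = 7 + ((96 + 11)*53)/2 = 7 + (107*53)/2 = 7 + (1/2)*5671 = 7 + 5671/2 = 5685/2 ≈ 2842.5)
r(k) = 2*k*(98 + k) (r(k) = (98 + k)*(2*k) = 2*k*(98 + k))
H = -5685/2 (H = -1*5685/2 = -5685/2 ≈ -2842.5)
r(97) - (-16751)/H = 2*97*(98 + 97) - (-16751)/(-5685/2) = 2*97*195 - (-16751)*(-2)/5685 = 37830 - 1*33502/5685 = 37830 - 33502/5685 = 215030048/5685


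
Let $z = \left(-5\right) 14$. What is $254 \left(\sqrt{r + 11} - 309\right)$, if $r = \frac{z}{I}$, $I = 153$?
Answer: $-78486 + \frac{254 \sqrt{27421}}{51} \approx -77661.0$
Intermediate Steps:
$z = -70$
$r = - \frac{70}{153} \approx -0.45752$
$254 \left(\sqrt{r + 11} - 309\right) = 254 \left(\sqrt{- \frac{70}{153} + 11} - 309\right) = 254 \left(\sqrt{\frac{1613}{153}} - 309\right) = 254 \left(\frac{\sqrt{27421}}{51} - 309\right) = 254 \left(-309 + \frac{\sqrt{27421}}{51}\right) = -78486 + \frac{254 \sqrt{27421}}{51}$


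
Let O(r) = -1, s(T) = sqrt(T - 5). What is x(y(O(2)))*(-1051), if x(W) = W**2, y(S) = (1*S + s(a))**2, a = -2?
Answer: -8408 - 25224*I*sqrt(7) ≈ -8408.0 - 66736.0*I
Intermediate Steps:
s(T) = sqrt(-5 + T)
y(S) = (S + I*sqrt(7))**2 (y(S) = (1*S + sqrt(-5 - 2))**2 = (S + sqrt(-7))**2 = (S + I*sqrt(7))**2)
x(y(O(2)))*(-1051) = ((-1 + I*sqrt(7))**2)**2*(-1051) = (-1 + I*sqrt(7))**4*(-1051) = -1051*(-1 + I*sqrt(7))**4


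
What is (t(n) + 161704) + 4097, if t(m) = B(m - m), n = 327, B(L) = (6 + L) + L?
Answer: 165807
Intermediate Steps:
B(L) = 6 + 2*L
t(m) = 6 (t(m) = 6 + 2*(m - m) = 6 + 2*0 = 6 + 0 = 6)
(t(n) + 161704) + 4097 = (6 + 161704) + 4097 = 161710 + 4097 = 165807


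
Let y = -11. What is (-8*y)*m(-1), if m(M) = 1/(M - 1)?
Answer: -44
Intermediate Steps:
m(M) = 1/(-1 + M)
(-8*y)*m(-1) = (-8*(-11))/(-1 - 1) = 88/(-2) = 88*(-½) = -44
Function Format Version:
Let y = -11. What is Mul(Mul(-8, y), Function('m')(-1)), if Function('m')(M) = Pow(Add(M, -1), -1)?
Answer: -44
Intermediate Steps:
Function('m')(M) = Pow(Add(-1, M), -1)
Mul(Mul(-8, y), Function('m')(-1)) = Mul(Mul(-8, -11), Pow(Add(-1, -1), -1)) = Mul(88, Pow(-2, -1)) = Mul(88, Rational(-1, 2)) = -44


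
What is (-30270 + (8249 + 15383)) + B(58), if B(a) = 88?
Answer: -6550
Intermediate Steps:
(-30270 + (8249 + 15383)) + B(58) = (-30270 + (8249 + 15383)) + 88 = (-30270 + 23632) + 88 = -6638 + 88 = -6550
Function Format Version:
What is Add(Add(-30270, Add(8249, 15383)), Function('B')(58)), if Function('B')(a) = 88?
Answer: -6550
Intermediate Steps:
Add(Add(-30270, Add(8249, 15383)), Function('B')(58)) = Add(Add(-30270, Add(8249, 15383)), 88) = Add(Add(-30270, 23632), 88) = Add(-6638, 88) = -6550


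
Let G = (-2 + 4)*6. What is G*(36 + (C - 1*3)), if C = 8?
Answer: 492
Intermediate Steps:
G = 12 (G = 2*6 = 12)
G*(36 + (C - 1*3)) = 12*(36 + (8 - 1*3)) = 12*(36 + (8 - 3)) = 12*(36 + 5) = 12*41 = 492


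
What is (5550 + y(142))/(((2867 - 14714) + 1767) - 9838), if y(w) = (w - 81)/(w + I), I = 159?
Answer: -1670611/5995318 ≈ -0.27865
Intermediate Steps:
y(w) = (-81 + w)/(159 + w) (y(w) = (w - 81)/(w + 159) = (-81 + w)/(159 + w))
(5550 + y(142))/(((2867 - 14714) + 1767) - 9838) = (5550 + (-81 + 142)/(159 + 142))/(((2867 - 14714) + 1767) - 9838) = (5550 + 61/301)/((-11847 + 1767) - 9838) = (5550 + (1/301)*61)/(-10080 - 9838) = (5550 + 61/301)/(-19918) = (1670611/301)*(-1/19918) = -1670611/5995318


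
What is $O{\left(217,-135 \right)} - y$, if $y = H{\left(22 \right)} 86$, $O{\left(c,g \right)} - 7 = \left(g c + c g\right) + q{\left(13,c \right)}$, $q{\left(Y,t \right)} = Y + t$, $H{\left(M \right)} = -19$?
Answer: $-56719$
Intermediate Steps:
$O{\left(c,g \right)} = 20 + c + 2 c g$ ($O{\left(c,g \right)} = 7 + \left(\left(g c + c g\right) + \left(13 + c\right)\right) = 7 + \left(\left(c g + c g\right) + \left(13 + c\right)\right) = 7 + \left(2 c g + \left(13 + c\right)\right) = 7 + \left(13 + c + 2 c g\right) = 20 + c + 2 c g$)
$y = -1634$ ($y = \left(-19\right) 86 = -1634$)
$O{\left(217,-135 \right)} - y = \left(20 + 217 + 2 \cdot 217 \left(-135\right)\right) - -1634 = \left(20 + 217 - 58590\right) + 1634 = -58353 + 1634 = -56719$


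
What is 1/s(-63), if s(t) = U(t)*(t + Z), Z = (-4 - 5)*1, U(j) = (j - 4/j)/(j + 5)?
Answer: -203/15860 ≈ -0.012800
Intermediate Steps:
U(j) = (j - 4/j)/(5 + j)
Z = -9 (Z = -9*1 = -9)
s(t) = (-9 + t)*(-4 + t²)/(t*(5 + t)) (s(t) = ((-4 + t²)/(t*(5 + t)))*(t - 9) = ((-4 + t²)/(t*(5 + t)))*(-9 + t) = (-9 + t)*(-4 + t²)/(t*(5 + t)))
1/s(-63) = 1/((-9 - 63)*(-4 + (-63)²)/((-63)*(5 - 63))) = 1/(-1/63*(-72)*(-4 + 3969)/(-58)) = 1/(-1/63*(-1/58)*(-72)*3965) = 1/(-15860/203) = -203/15860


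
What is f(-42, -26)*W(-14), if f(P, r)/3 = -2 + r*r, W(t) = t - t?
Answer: 0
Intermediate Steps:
W(t) = 0
f(P, r) = -6 + 3*r**2 (f(P, r) = 3*(-2 + r*r) = 3*(-2 + r**2) = -6 + 3*r**2)
f(-42, -26)*W(-14) = (-6 + 3*(-26)**2)*0 = (-6 + 3*676)*0 = (-6 + 2028)*0 = 2022*0 = 0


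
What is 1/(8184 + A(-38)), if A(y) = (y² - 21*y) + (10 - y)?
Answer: 1/10474 ≈ 9.5475e-5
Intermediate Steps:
A(y) = 10 + y² - 22*y
1/(8184 + A(-38)) = 1/(8184 + (10 + (-38)² - 22*(-38))) = 1/(8184 + (10 + 1444 + 836)) = 1/(8184 + 2290) = 1/10474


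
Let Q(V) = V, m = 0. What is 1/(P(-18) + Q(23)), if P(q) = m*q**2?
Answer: 1/23 ≈ 0.043478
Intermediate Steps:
P(q) = 0 (P(q) = 0*q**2 = 0)
1/(P(-18) + Q(23)) = 1/(0 + 23) = 1/23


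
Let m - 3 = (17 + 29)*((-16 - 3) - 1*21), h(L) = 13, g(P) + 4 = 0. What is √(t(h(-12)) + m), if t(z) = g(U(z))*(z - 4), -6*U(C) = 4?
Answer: I*√1873 ≈ 43.278*I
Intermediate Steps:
U(C) = -⅔ (U(C) = -⅙*4 = -⅔)
g(P) = -4 (g(P) = -4 + 0 = -4)
t(z) = 16 - 4*z (t(z) = -4*(z - 4) = -4*(-4 + z) = 16 - 4*z)
m = -1837 (m = 3 + (17 + 29)*((-16 - 3) - 1*21) = 3 + 46*(-19 - 21) = 3 + 46*(-40) = 3 - 1840 = -1837)
√(t(h(-12)) + m) = √((16 - 4*13) - 1837) = √((16 - 52) - 1837) = √(-36 - 1837) = √(-1873) = I*√1873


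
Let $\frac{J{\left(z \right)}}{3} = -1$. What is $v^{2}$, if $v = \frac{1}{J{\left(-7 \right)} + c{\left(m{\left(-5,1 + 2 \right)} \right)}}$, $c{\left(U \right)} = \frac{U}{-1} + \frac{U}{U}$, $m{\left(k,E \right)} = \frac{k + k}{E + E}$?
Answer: $9$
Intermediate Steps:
$m{\left(k,E \right)} = \frac{k}{E}$ ($m{\left(k,E \right)} = \frac{2 k}{2 E} = 2 k \frac{1}{2 E} = \frac{k}{E}$)
$J{\left(z \right)} = -3$ ($J{\left(z \right)} = 3 \left(-1\right) = -3$)
$c{\left(U \right)} = 1 - U$ ($c{\left(U \right)} = U \left(-1\right) + 1 = - U + 1 = 1 - U$)
$v = -3$ ($v = \frac{1}{-3 - \left(-1 - \frac{5}{1 + 2}\right)} = \frac{1}{-3 - \left(-1 - \frac{5}{3}\right)} = \frac{1}{-3 + \left(1 - - \frac{5}{3}\right)} = \frac{1}{-3 + \left(1 + \frac{5}{3}\right)} = \frac{1}{-3 + \frac{8}{3}} = \frac{1}{- \frac{1}{3}} = -3$)
$v^{2} = \left(-3\right)^{2} = 9$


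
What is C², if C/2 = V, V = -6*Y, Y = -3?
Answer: 1296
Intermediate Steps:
V = 18 (V = -6*(-3) = 18)
C = 36 (C = 2*18 = 36)
C² = 36² = 1296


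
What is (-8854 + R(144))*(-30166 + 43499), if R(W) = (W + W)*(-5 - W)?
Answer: -690196078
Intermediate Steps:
R(W) = 2*W*(-5 - W) (R(W) = (2*W)*(-5 - W) = 2*W*(-5 - W))
(-8854 + R(144))*(-30166 + 43499) = (-8854 - 2*144*(5 + 144))*(-30166 + 43499) = (-8854 - 2*144*149)*13333 = (-8854 - 42912)*13333 = -51766*13333 = -690196078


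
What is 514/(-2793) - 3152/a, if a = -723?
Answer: 2810638/673113 ≈ 4.1756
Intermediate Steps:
514/(-2793) - 3152/a = 514/(-2793) - 3152/(-723) = 514*(-1/2793) - 3152*(-1/723) = -514/2793 + 3152/723 = 2810638/673113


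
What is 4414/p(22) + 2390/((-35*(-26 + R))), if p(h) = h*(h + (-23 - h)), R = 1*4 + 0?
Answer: -9952/1771 ≈ -5.6194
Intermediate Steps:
R = 4 (R = 4 + 0 = 4)
p(h) = -23*h (p(h) = h*(-23) = -23*h)
4414/p(22) + 2390/((-35*(-26 + R))) = 4414/((-23*22)) + 2390/((-35*(-26 + 4))) = 4414/(-506) + 2390/((-35*(-22))) = 4414*(-1/506) + 2390/770 = -2207/253 + 2390*(1/770) = -2207/253 + 239/77 = -9952/1771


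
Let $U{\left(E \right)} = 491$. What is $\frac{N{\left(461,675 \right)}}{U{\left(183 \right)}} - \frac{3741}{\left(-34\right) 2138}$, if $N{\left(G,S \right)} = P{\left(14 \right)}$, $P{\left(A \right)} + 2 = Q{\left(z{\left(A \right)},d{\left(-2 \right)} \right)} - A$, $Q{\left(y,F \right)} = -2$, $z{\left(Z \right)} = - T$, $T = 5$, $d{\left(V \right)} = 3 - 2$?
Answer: $\frac{528375}{35691772} \approx 0.014804$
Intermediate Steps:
$d{\left(V \right)} = 1$ ($d{\left(V \right)} = 3 - 2 = 1$)
$z{\left(Z \right)} = -5$ ($z{\left(Z \right)} = \left(-1\right) 5 = -5$)
$P{\left(A \right)} = -4 - A$ ($P{\left(A \right)} = -2 - \left(2 + A\right) = -4 - A$)
$N{\left(G,S \right)} = -18$ ($N{\left(G,S \right)} = -4 - 14 = -18$)
$\frac{N{\left(461,675 \right)}}{U{\left(183 \right)}} - \frac{3741}{\left(-34\right) 2138} = - \frac{18}{491} - \frac{3741}{\left(-34\right) 2138} = \left(-18\right) \frac{1}{491} - \frac{3741}{-72692} = - \frac{18}{491} - - \frac{3741}{72692} = - \frac{18}{491} + \frac{3741}{72692} = \frac{528375}{35691772}$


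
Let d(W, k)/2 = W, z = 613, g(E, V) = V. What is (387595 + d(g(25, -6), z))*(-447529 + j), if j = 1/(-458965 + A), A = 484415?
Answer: -4414420394370567/25450 ≈ -1.7345e+11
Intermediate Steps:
d(W, k) = 2*W
j = 1/25450 (j = 1/(-458965 + 484415) = 1/25450 ≈ 3.9293e-5)
(387595 + d(g(25, -6), z))*(-447529 + j) = (387595 + 2*(-6))*(-447529 + 1/25450) = (387595 - 12)*(-11389613049/25450) = 387583*(-11389613049/25450) = -4414420394370567/25450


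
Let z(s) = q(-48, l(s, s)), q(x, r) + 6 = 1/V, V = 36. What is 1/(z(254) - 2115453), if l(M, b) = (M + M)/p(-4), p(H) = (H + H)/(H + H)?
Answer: -36/76156523 ≈ -4.7271e-7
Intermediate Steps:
p(H) = 1 (p(H) = (2*H)/((2*H)) = (2*H)*(1/(2*H)) = 1)
l(M, b) = 2*M (l(M, b) = (M + M)/1 = (2*M)*1 = 2*M)
q(x, r) = -215/36 (q(x, r) = -6 + 1/36 = -215/36)
z(s) = -215/36
1/(z(254) - 2115453) = 1/(-215/36 - 2115453) = 1/(-76156523/36) = -36/76156523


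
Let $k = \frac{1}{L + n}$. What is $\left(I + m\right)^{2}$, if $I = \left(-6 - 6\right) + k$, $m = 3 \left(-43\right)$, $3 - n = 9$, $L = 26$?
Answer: $\frac{7946761}{400} \approx 19867.0$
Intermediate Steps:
$n = -6$ ($n = 3 - 9 = -6$)
$k = \frac{1}{20}$ ($k = \frac{1}{26 - 6} = \frac{1}{20} \approx 0.05$)
$m = -129$
$I = - \frac{239}{20}$ ($I = \left(-6 - 6\right) + \frac{1}{20} = -12 + \frac{1}{20} = - \frac{239}{20} \approx -11.95$)
$\left(I + m\right)^{2} = \left(- \frac{239}{20} - 129\right)^{2} = \left(- \frac{2819}{20}\right)^{2} = \frac{7946761}{400}$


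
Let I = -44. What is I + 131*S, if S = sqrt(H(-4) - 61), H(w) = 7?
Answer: -44 + 393*I*sqrt(6) ≈ -44.0 + 962.65*I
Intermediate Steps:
S = 3*I*sqrt(6) (S = sqrt(7 - 61) = sqrt(-54) = 3*I*sqrt(6) ≈ 7.3485*I)
I + 131*S = -44 + 131*(3*I*sqrt(6)) = -44 + 393*I*sqrt(6)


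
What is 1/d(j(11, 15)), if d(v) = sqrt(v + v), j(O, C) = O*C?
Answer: sqrt(330)/330 ≈ 0.055048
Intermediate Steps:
j(O, C) = C*O
d(v) = sqrt(2)*sqrt(v) (d(v) = sqrt(2*v) = sqrt(2)*sqrt(v))
1/d(j(11, 15)) = 1/(sqrt(2)*sqrt(15*11)) = 1/(sqrt(2)*sqrt(165)) = 1/(sqrt(330)) = sqrt(330)/330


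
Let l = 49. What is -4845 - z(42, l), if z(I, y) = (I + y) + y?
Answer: -4985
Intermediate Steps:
z(I, y) = I + 2*y
-4845 - z(42, l) = -4845 - (42 + 2*49) = -4845 - (42 + 98) = -4845 - 1*140 = -4845 - 140 = -4985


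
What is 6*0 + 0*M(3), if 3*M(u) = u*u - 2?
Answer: 0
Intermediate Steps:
M(u) = -2/3 + u**2/3 (M(u) = (u*u - 2)/3 = (u**2 - 2)/3 = (-2 + u**2)/3 = -2/3 + u**2/3)
6*0 + 0*M(3) = 6*0 + 0*(-2/3 + (1/3)*3**2) = 0 + 0*(-2/3 + (1/3)*9) = 0 + 0*(-2/3 + 3) = 0 + 0*(7/3) = 0 + 0 = 0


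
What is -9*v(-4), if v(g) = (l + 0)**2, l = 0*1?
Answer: 0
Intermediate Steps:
l = 0
v(g) = 0 (v(g) = (0 + 0)**2 = 0**2 = 0)
-9*v(-4) = -9*0 = 0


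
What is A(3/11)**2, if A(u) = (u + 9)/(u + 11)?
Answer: 2601/3844 ≈ 0.67664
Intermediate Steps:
A(u) = (9 + u)/(11 + u)
A(3/11)**2 = ((9 + 3/11)/(11 + 3/11))**2 = ((102/11)/(124/11))**2 = ((11/124)*(102/11))**2 = (51/62)**2 = 2601/3844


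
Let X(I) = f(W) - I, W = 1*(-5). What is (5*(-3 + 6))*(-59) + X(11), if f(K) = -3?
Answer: -899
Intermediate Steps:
W = -5
X(I) = -3 - I
(5*(-3 + 6))*(-59) + X(11) = (5*(-3 + 6))*(-59) + (-3 - 1*11) = (5*3)*(-59) + (-3 - 11) = 15*(-59) - 14 = -885 - 14 = -899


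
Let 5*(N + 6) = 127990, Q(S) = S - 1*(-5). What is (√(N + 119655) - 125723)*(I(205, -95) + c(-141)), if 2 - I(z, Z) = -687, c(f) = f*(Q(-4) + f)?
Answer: -2568395167 + 20429*√145247 ≈ -2.5606e+9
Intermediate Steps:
Q(S) = 5 + S (Q(S) = S + 5 = 5 + S)
c(f) = f*(1 + f) (c(f) = f*((5 - 4) + f) = f*(1 + f))
I(z, Z) = 689 (I(z, Z) = 2 - 1*(-687) = 2 + 687 = 689)
N = 25592 (N = -6 + (⅕)*127990 = -6 + 25598 = 25592)
(√(N + 119655) - 125723)*(I(205, -95) + c(-141)) = (√(25592 + 119655) - 125723)*(689 - 141*(1 - 141)) = (√145247 - 125723)*(689 - 141*(-140)) = (-125723 + √145247)*(689 + 19740) = (-125723 + √145247)*20429 = -2568395167 + 20429*√145247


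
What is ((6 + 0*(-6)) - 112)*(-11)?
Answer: 1166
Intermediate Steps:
((6 + 0*(-6)) - 112)*(-11) = ((6 + 0) - 112)*(-11) = (6 - 112)*(-11) = -106*(-11) = 1166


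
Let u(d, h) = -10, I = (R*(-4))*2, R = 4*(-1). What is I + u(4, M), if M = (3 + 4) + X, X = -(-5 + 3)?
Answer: 22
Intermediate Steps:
R = -4
X = 2 (X = -1*(-2) = 2)
I = 32 (I = -4*(-4)*2 = 16*2 = 32)
M = 9 (M = (3 + 4) + 2 = 7 + 2 = 9)
I + u(4, M) = 32 - 10 = 22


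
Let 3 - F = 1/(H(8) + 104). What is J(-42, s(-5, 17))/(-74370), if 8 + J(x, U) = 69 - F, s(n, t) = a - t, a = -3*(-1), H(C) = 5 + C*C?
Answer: -669/857734 ≈ -0.00077996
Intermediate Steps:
H(C) = 5 + C²
F = 518/173 (F = 3 - 1/((5 + 8²) + 104) = 3 - 1/((5 + 64) + 104) = 3 - 1/(69 + 104) = 3 - 1/173 = 518/173 ≈ 2.9942)
a = 3
s(n, t) = 3 - t
J(x, U) = 10035/173 (J(x, U) = -8 + (69 - 1*518/173) = -8 + (69 - 518/173) = -8 + 11419/173 = 10035/173)
J(-42, s(-5, 17))/(-74370) = (10035/173)/(-74370) = (10035/173)*(-1/74370) = -669/857734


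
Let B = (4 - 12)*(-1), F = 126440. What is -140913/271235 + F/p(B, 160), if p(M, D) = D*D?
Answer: 9025759/2042240 ≈ 4.4195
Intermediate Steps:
B = 8 (B = -8*(-1) = 8)
p(M, D) = D**2
-140913/271235 + F/p(B, 160) = -140913/271235 + 126440/(160**2) = -140913*1/271235 + 126440/25600 = -8289/15955 + 126440*(1/25600) = -8289/15955 + 3161/640 = 9025759/2042240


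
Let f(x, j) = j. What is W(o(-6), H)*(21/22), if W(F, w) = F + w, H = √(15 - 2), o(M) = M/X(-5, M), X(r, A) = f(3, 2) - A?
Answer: -63/88 + 21*√13/22 ≈ 2.7258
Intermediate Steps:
X(r, A) = 2 - A
o(M) = M/(2 - M)
H = √13 ≈ 3.6056
W(o(-6), H)*(21/22) = (-1*(-6)/(-2 - 6) + √13)*(21/22) = (-1*(-6)/(-8) + √13)*(21*(1/22)) = (-1*(-6)*(-⅛) + √13)*(21/22) = (-¾ + √13)*(21/22) = -63/88 + 21*√13/22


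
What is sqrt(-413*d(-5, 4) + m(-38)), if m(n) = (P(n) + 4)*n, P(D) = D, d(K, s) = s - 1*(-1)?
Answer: I*sqrt(773) ≈ 27.803*I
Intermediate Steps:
d(K, s) = 1 + s (d(K, s) = s + 1 = 1 + s)
m(n) = n*(4 + n) (m(n) = (n + 4)*n = (4 + n)*n = n*(4 + n))
sqrt(-413*d(-5, 4) + m(-38)) = sqrt(-413*(1 + 4) - 38*(4 - 38)) = sqrt(-413*5 - 38*(-34)) = sqrt(-2065 + 1292) = sqrt(-773) = I*sqrt(773)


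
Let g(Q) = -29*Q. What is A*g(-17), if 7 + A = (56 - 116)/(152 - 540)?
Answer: -327352/97 ≈ -3374.8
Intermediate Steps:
A = -664/97 (A = -7 + (56 - 116)/(152 - 540) = -7 - 60/(-388) = -7 - 60*(-1/388) = -7 + 15/97 = -664/97 ≈ -6.8454)
A*g(-17) = -(-19256)*(-17)/97 = -664/97*493 = -327352/97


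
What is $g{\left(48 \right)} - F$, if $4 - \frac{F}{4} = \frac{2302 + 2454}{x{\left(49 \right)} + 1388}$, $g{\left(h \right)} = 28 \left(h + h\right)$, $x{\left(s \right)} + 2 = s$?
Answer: $\frac{93984}{35} \approx 2685.3$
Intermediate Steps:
$x{\left(s \right)} = -2 + s$
$g{\left(h \right)} = 56 h$ ($g{\left(h \right)} = 28 \cdot 2 h = 56 h$)
$F = \frac{96}{35}$ ($F = 16 - 4 \frac{2302 + 2454}{\left(-2 + 49\right) + 1388} = 16 - 4 \frac{4756}{47 + 1388} = 16 - 4 \cdot \frac{4756}{1435} = 16 - 4 \cdot 4756 \cdot \frac{1}{1435} = 16 - \frac{464}{35} = \frac{96}{35} \approx 2.7429$)
$g{\left(48 \right)} - F = 56 \cdot 48 - \frac{96}{35} = 2688 - \frac{96}{35} = \frac{93984}{35}$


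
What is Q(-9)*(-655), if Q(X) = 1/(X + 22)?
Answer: -655/13 ≈ -50.385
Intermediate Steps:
Q(X) = 1/(22 + X)
Q(-9)*(-655) = -655/(22 - 9) = -655/13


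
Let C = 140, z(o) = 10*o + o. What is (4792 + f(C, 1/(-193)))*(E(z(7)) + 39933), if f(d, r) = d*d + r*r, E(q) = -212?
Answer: 36089611207089/37249 ≈ 9.6888e+8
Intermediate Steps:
z(o) = 11*o
f(d, r) = d² + r²
(4792 + f(C, 1/(-193)))*(E(z(7)) + 39933) = (4792 + (140² + (1/(-193))²))*(-212 + 39933) = (4792 + (19600 + (-1/193)²))*39721 = (4792 + (19600 + 1/37249))*39721 = (4792 + 730080401/37249)*39721 = (908577609/37249)*39721 = 36089611207089/37249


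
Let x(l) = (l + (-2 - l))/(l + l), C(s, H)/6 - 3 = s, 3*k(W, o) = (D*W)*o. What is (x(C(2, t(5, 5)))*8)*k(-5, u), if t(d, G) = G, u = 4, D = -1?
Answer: -16/9 ≈ -1.7778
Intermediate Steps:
k(W, o) = -W*o/3 (k(W, o) = ((-W)*o)/3 = (-W*o)/3 = -W*o/3)
C(s, H) = 18 + 6*s
x(l) = -1/l (x(l) = -2*1/(2*l) = -1/l)
(x(C(2, t(5, 5)))*8)*k(-5, u) = (-1/(18 + 6*2)*8)*(-1/3*(-5)*4) = (-1/(18 + 12)*8)*(20/3) = (-1/30*8)*(20/3) = (-1*1/30*8)*(20/3) = -1/30*8*(20/3) = -4/15*20/3 = -16/9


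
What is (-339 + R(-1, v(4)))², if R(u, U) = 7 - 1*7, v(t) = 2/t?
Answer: 114921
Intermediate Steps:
R(u, U) = 0 (R(u, U) = 7 - 7 = 0)
(-339 + R(-1, v(4)))² = (-339 + 0)² = (-339)² = 114921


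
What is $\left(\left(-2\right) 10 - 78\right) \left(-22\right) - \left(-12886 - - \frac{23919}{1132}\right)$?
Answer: $\frac{17003625}{1132} \approx 15021.0$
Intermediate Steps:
$\left(\left(-2\right) 10 - 78\right) \left(-22\right) - \left(-12886 - - \frac{23919}{1132}\right) = \left(-20 - 78\right) \left(-22\right) - \left(-12886 - \left(-23919\right) \frac{1}{1132}\right) = \left(-98\right) \left(-22\right) - \left(-12886 - - \frac{23919}{1132}\right) = 2156 - \left(-12886 + \frac{23919}{1132}\right) = 2156 - - \frac{14563033}{1132} = 2156 + \frac{14563033}{1132} = \frac{17003625}{1132}$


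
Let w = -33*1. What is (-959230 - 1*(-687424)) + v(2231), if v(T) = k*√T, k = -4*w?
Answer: -271806 + 132*√2231 ≈ -2.6557e+5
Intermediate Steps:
w = -33
k = 132 (k = -4*(-33) = 132)
v(T) = 132*√T
(-959230 - 1*(-687424)) + v(2231) = (-959230 - 1*(-687424)) + 132*√2231 = (-959230 + 687424) + 132*√2231 = -271806 + 132*√2231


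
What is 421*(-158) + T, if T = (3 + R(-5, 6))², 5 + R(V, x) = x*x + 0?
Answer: -65362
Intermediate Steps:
R(V, x) = -5 + x² (R(V, x) = -5 + (x*x + 0) = -5 + (x² + 0) = -5 + x²)
T = 1156 (T = (3 + (-5 + 6²))² = (3 + (-5 + 36))² = (3 + 31)² = 34² = 1156)
421*(-158) + T = 421*(-158) + 1156 = -66518 + 1156 = -65362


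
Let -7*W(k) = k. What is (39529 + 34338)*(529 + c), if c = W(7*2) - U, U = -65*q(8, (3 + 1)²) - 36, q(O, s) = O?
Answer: 79997961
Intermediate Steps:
W(k) = -k/7
U = -556 (U = -65*8 - 36 = -520 - 36 = -556)
c = 554 (c = -2 - 1*(-556) = -⅐*14 + 556 = -2 + 556 = 554)
(39529 + 34338)*(529 + c) = (39529 + 34338)*(529 + 554) = 73867*1083 = 79997961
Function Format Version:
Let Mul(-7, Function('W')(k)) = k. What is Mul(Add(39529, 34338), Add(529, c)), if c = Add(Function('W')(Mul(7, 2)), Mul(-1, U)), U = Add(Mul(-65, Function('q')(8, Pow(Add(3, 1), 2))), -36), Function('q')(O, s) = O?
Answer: 79997961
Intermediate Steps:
Function('W')(k) = Mul(Rational(-1, 7), k)
U = -556 (U = Add(Mul(-65, 8), -36) = Add(-520, -36) = -556)
c = 554 (c = Add(Mul(Rational(-1, 7), Mul(7, 2)), Mul(-1, -556)) = Add(Mul(Rational(-1, 7), 14), 556) = Add(-2, 556) = 554)
Mul(Add(39529, 34338), Add(529, c)) = Mul(Add(39529, 34338), Add(529, 554)) = Mul(73867, 1083) = 79997961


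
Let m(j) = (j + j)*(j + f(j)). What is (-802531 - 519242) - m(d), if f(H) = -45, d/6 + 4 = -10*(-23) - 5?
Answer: -4718985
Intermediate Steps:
d = 1326 (d = -24 + 6*(-10*(-23) - 5) = -24 + 6*(230 - 5) = -24 + 6*225 = -24 + 1350 = 1326)
m(j) = 2*j*(-45 + j) (m(j) = (j + j)*(j - 45) = (2*j)*(-45 + j) = 2*j*(-45 + j))
(-802531 - 519242) - m(d) = (-802531 - 519242) - 2*1326*(-45 + 1326) = -1321773 - 2*1326*1281 = -1321773 - 1*3397212 = -1321773 - 3397212 = -4718985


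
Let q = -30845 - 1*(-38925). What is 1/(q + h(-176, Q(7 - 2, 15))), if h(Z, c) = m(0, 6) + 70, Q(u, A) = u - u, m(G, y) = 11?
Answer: 1/8161 ≈ 0.00012253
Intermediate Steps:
q = 8080 (q = -30845 + 38925 = 8080)
Q(u, A) = 0
h(Z, c) = 81 (h(Z, c) = 11 + 70 = 81)
1/(q + h(-176, Q(7 - 2, 15))) = 1/(8080 + 81) = 1/8161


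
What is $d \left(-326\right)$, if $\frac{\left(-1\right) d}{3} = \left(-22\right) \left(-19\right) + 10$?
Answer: $418584$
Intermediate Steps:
$d = -1284$ ($d = - 3 \left(\left(-22\right) \left(-19\right) + 10\right) = - 3 \left(418 + 10\right) = \left(-3\right) 428 = -1284$)
$d \left(-326\right) = \left(-1284\right) \left(-326\right) = 418584$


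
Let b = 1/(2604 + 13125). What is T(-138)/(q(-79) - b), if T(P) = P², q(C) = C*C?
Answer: 74885769/24541172 ≈ 3.0514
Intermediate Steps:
q(C) = C²
b = 1/15729 ≈ 6.3577e-5
T(-138)/(q(-79) - b) = (-138)²/((-79)² - 1*1/15729) = 19044/(6241 - 1/15729) = 19044/(98164688/15729) = 19044*(15729/98164688) = 74885769/24541172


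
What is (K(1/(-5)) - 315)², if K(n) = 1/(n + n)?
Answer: 403225/4 ≈ 1.0081e+5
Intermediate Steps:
K(n) = 1/(2*n)
(K(1/(-5)) - 315)² = (1/(2*(1/(-5))) - 315)² = (1/(2*(-⅕)) - 315)² = ((½)*(-5) - 315)² = (-5/2 - 315)² = (-635/2)² = 403225/4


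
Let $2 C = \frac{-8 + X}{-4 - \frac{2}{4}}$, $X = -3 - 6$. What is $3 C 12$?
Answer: $68$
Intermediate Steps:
$X = -9$ ($X = -3 - 6 = -9$)
$C = \frac{17}{9}$ ($C = \frac{\left(-8 - 9\right) \frac{1}{-4 - \frac{2}{4}}}{2} = \frac{\left(-17\right) \frac{1}{-4 - \frac{1}{2}}}{2} = \frac{\left(-17\right) \frac{1}{- \frac{9}{2}}}{2} = \frac{\left(-17\right) \left(- \frac{2}{9}\right)}{2} = \frac{1}{2} \cdot \frac{34}{9} = \frac{17}{9} \approx 1.8889$)
$3 C 12 = 3 \cdot \frac{17}{9} \cdot 12 = \frac{17}{3} \cdot 12 = 68$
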